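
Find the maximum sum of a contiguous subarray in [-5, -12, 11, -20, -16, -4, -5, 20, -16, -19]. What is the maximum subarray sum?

Using Kadane's algorithm on [-5, -12, 11, -20, -16, -4, -5, 20, -16, -19]:

Scanning through the array:
Position 1 (value -12): max_ending_here = -12, max_so_far = -5
Position 2 (value 11): max_ending_here = 11, max_so_far = 11
Position 3 (value -20): max_ending_here = -9, max_so_far = 11
Position 4 (value -16): max_ending_here = -16, max_so_far = 11
Position 5 (value -4): max_ending_here = -4, max_so_far = 11
Position 6 (value -5): max_ending_here = -5, max_so_far = 11
Position 7 (value 20): max_ending_here = 20, max_so_far = 20
Position 8 (value -16): max_ending_here = 4, max_so_far = 20
Position 9 (value -19): max_ending_here = -15, max_so_far = 20

Maximum subarray: [20]
Maximum sum: 20

The maximum subarray is [20] with sum 20. This subarray runs from index 7 to index 7.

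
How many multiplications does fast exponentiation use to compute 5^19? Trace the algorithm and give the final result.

Computing 5^19 by squaring (build up from 5^1; each line after the first costs one multiplication):

5^1 = 5
5^2 = (5^1)^2 = 5^2 = 25
5^4 = (5^2)^2 = 25^2 = 625
5^8 = (5^4)^2 = 625^2 = 390625
5^9 = 5 * 5^8 = 5 * 390625 = 1953125
5^18 = (5^9)^2 = 1953125^2 = 3814697265625
5^19 = 5 * 5^18 = 5 * 3814697265625 = 19073486328125

Result: 19073486328125
Multiplications needed: 6 (6 lines after 5^1)

5^19 = 19073486328125. Using exponentiation by squaring, this requires 6 multiplications. The key idea: if the exponent is even, square the half-power; if odd, multiply by the base once.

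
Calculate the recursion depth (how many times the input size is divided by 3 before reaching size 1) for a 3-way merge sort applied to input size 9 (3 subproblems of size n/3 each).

For divide and conquer with division factor 3:

Problem sizes at each level:
Level 0: 9
Level 1: 3
Level 2: 1

The root is level 0 and the size-1 base case is level 2 (the tree spans levels 0 through 2, i.e. 3 levels counting the root), so the depth is the number of divisions: log_3(9) = 2

The recursion tree depth is log_3(9) = 2. At each level, the problem size is divided by 3, so it takes 2 divisions to reduce to a base case of size 1. The algorithm makes 3 recursive calls at each level.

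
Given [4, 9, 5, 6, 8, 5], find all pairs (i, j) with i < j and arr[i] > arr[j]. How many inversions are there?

Finding inversions in [4, 9, 5, 6, 8, 5]:

(1, 2): arr[1]=9 > arr[2]=5
(1, 3): arr[1]=9 > arr[3]=6
(1, 4): arr[1]=9 > arr[4]=8
(1, 5): arr[1]=9 > arr[5]=5
(3, 5): arr[3]=6 > arr[5]=5
(4, 5): arr[4]=8 > arr[5]=5

Total inversions: 6

The array has 6 inversion(s): (1,2), (1,3), (1,4), (1,5), (3,5), (4,5). Each pair (i,j) satisfies i < j and arr[i] > arr[j].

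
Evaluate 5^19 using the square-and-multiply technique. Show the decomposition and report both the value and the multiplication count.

Computing 5^19 by squaring (build up from 5^1; each line after the first costs one multiplication):

5^1 = 5
5^2 = (5^1)^2 = 5^2 = 25
5^4 = (5^2)^2 = 25^2 = 625
5^8 = (5^4)^2 = 625^2 = 390625
5^9 = 5 * 5^8 = 5 * 390625 = 1953125
5^18 = (5^9)^2 = 1953125^2 = 3814697265625
5^19 = 5 * 5^18 = 5 * 3814697265625 = 19073486328125

Result: 19073486328125
Multiplications needed: 6 (6 lines after 5^1)

5^19 = 19073486328125. Using exponentiation by squaring, this requires 6 multiplications. The key idea: if the exponent is even, square the half-power; if odd, multiply by the base once.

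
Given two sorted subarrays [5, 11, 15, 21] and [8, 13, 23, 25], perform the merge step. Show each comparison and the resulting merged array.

Merging process:

Compare 5 vs 8: take 5 from left. Merged: [5]
Compare 11 vs 8: take 8 from right. Merged: [5, 8]
Compare 11 vs 13: take 11 from left. Merged: [5, 8, 11]
Compare 15 vs 13: take 13 from right. Merged: [5, 8, 11, 13]
Compare 15 vs 23: take 15 from left. Merged: [5, 8, 11, 13, 15]
Compare 21 vs 23: take 21 from left. Merged: [5, 8, 11, 13, 15, 21]
Append remaining from right: [23, 25]. Merged: [5, 8, 11, 13, 15, 21, 23, 25]

Final merged array: [5, 8, 11, 13, 15, 21, 23, 25]
Total comparisons: 6

The merged array is [5, 8, 11, 13, 15, 21, 23, 25], requiring 6 comparisons. The merge step runs in O(n) time where n is the total number of elements.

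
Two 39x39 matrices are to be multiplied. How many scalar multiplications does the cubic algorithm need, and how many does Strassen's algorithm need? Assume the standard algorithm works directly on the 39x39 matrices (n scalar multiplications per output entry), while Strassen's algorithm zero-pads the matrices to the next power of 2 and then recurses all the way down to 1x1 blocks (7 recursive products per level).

Matrix multiplication for 39x39 matrices:

Strassen's algorithm requires power-of-2 dimensions. Pad 39x39 to 64x64 (next power of 2).

Standard algorithm: 39^3 = 59319 multiplications
Strassen's algorithm: 7^(log2(64)) = 7^6 = 117649 multiplications
Difference: 59319 - 117649 = -58330 (Strassen uses MORE here due to padding overhead — for small or just-over-power-of-2 n, padding can outweigh the per-level savings)

Standard: 59319 multiplications (39^3). Strassen: 117649 multiplications (7^6, after padding to 64x64). Strassen reduces 8 recursive multiplications to 7 at each level.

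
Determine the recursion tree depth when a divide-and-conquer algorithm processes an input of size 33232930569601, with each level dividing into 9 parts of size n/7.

For divide and conquer with division factor 7:

Problem sizes at each level:
Level 0: 33232930569601
Level 1: 4747561509943
Level 2: 678223072849
Level 3: 96889010407
Level 4: 13841287201
Level 5: 1977326743
Level 6: 282475249
Level 7: 40353607
Level 8: 5764801
Level 9: 823543
Level 10: 117649
Level 11: 16807
Level 12: 2401
Level 13: 343
Level 14: 49
Level 15: 7
Level 16: 1

The root is level 0 and the size-1 base case is level 16 (the tree spans levels 0 through 16, i.e. 17 levels counting the root), so the depth is the number of divisions: log_7(33232930569601) = 16

The recursion tree depth is log_7(33232930569601) = 16. At each level, the problem size is divided by 7, so it takes 16 divisions to reduce to a base case of size 1. The algorithm makes 9 recursive calls at each level.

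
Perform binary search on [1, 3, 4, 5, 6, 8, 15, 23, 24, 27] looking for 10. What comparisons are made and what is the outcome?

Binary search for 10 in [1, 3, 4, 5, 6, 8, 15, 23, 24, 27]:

lo=0, hi=9, mid=4, arr[mid]=6 -> 6 < 10, search right half
lo=5, hi=9, mid=7, arr[mid]=23 -> 23 > 10, search left half
lo=5, hi=6, mid=5, arr[mid]=8 -> 8 < 10, search right half
lo=6, hi=6, mid=6, arr[mid]=15 -> 15 > 10, search left half
lo=6 > hi=5, target 10 not found

Binary search determines that 10 is not in the array after 4 comparisons. The search space was exhausted without finding the target.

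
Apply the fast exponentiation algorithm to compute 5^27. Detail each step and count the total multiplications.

Computing 5^27 by squaring (build up from 5^1; each line after the first costs one multiplication):

5^1 = 5
5^2 = (5^1)^2 = 5^2 = 25
5^3 = 5 * 5^2 = 5 * 25 = 125
5^6 = (5^3)^2 = 125^2 = 15625
5^12 = (5^6)^2 = 15625^2 = 244140625
5^13 = 5 * 5^12 = 5 * 244140625 = 1220703125
5^26 = (5^13)^2 = 1220703125^2 = 1490116119384765625
5^27 = 5 * 5^26 = 5 * 1490116119384765625 = 7450580596923828125

Result: 7450580596923828125
Multiplications needed: 7 (7 lines after 5^1)

5^27 = 7450580596923828125. Using exponentiation by squaring, this requires 7 multiplications. The key idea: if the exponent is even, square the half-power; if odd, multiply by the base once.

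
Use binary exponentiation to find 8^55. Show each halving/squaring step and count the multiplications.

Computing 8^55 by squaring (build up from 8^1; each line after the first costs one multiplication):

8^1 = 8
8^2 = (8^1)^2 = 8^2 = 64
8^3 = 8 * 8^2 = 8 * 64 = 512
8^6 = (8^3)^2 = 512^2 = 262144
8^12 = (8^6)^2 = 262144^2 = 68719476736
8^13 = 8 * 8^12 = 8 * 68719476736 = 549755813888
8^26 = (8^13)^2 = 549755813888^2 = 302231454903657293676544
8^27 = 8 * 8^26 = 8 * 302231454903657293676544 = 2417851639229258349412352
8^54 = (8^27)^2 = 2417851639229258349412352^2 = 5846006549323611672814739330865132078623730171904
8^55 = 8 * 8^54 = 8 * 5846006549323611672814739330865132078623730171904 = 46768052394588893382517914646921056628989841375232

Result: 46768052394588893382517914646921056628989841375232
Multiplications needed: 9 (9 lines after 8^1)

8^55 = 46768052394588893382517914646921056628989841375232. Using exponentiation by squaring, this requires 9 multiplications. The key idea: if the exponent is even, square the half-power; if odd, multiply by the base once.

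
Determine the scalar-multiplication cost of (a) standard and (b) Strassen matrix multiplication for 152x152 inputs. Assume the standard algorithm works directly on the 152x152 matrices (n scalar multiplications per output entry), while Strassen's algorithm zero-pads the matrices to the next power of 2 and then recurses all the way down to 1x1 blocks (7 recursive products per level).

Matrix multiplication for 152x152 matrices:

Strassen's algorithm requires power-of-2 dimensions. Pad 152x152 to 256x256 (next power of 2).

Standard algorithm: 152^3 = 3511808 multiplications
Strassen's algorithm: 7^(log2(256)) = 7^8 = 5764801 multiplications
Difference: 3511808 - 5764801 = -2252993 (Strassen uses MORE here due to padding overhead — for small or just-over-power-of-2 n, padding can outweigh the per-level savings)

Standard: 3511808 multiplications (152^3). Strassen: 5764801 multiplications (7^8, after padding to 256x256). Strassen reduces 8 recursive multiplications to 7 at each level.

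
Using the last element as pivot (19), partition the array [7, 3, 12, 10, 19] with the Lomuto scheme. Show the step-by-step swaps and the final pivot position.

Lomuto partition with pivot = 19:

Initial array: [7, 3, 12, 10, 19]

arr[0]=7 <= 19: swap with position 0, array becomes [7, 3, 12, 10, 19]
arr[1]=3 <= 19: swap with position 1, array becomes [7, 3, 12, 10, 19]
arr[2]=12 <= 19: swap with position 2, array becomes [7, 3, 12, 10, 19]
arr[3]=10 <= 19: swap with position 3, array becomes [7, 3, 12, 10, 19]

Place pivot at position 4: [7, 3, 12, 10, 19]
Pivot position: 4

After partitioning with pivot 19, the array becomes [7, 3, 12, 10, 19]. The pivot is placed at index 4. All elements to the left of the pivot are <= 19, and all elements to the right are > 19.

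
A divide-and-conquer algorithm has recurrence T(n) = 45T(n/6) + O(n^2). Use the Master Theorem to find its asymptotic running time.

Master Theorem for T(n) = 45T(n/6) + O(n^2):

a = 45, b = 6, c = 2
log_b(a) = log_6(45) = 2.1245

Case 1: c = 2 < log_6(45) = 2.1245
T(n) = O(n^(log_6 45))

For T(n) = 45T(n/6) + O(n^2): log_6(45) = 2.1245. This is Case 1 of the Master Theorem (c < log_b(a), work dominated by leaves), giving O(n^(log_6 45)).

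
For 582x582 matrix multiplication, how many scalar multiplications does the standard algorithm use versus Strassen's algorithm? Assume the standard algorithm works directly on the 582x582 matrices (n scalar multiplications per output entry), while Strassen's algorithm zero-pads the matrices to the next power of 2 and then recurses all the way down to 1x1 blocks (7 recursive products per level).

Matrix multiplication for 582x582 matrices:

Strassen's algorithm requires power-of-2 dimensions. Pad 582x582 to 1024x1024 (next power of 2).

Standard algorithm: 582^3 = 197137368 multiplications
Strassen's algorithm: 7^(log2(1024)) = 7^10 = 282475249 multiplications
Difference: 197137368 - 282475249 = -85337881 (Strassen uses MORE here due to padding overhead — for small or just-over-power-of-2 n, padding can outweigh the per-level savings)

Standard: 197137368 multiplications (582^3). Strassen: 282475249 multiplications (7^10, after padding to 1024x1024). Strassen reduces 8 recursive multiplications to 7 at each level.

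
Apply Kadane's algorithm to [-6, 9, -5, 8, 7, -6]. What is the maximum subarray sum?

Using Kadane's algorithm on [-6, 9, -5, 8, 7, -6]:

Scanning through the array:
Position 1 (value 9): max_ending_here = 9, max_so_far = 9
Position 2 (value -5): max_ending_here = 4, max_so_far = 9
Position 3 (value 8): max_ending_here = 12, max_so_far = 12
Position 4 (value 7): max_ending_here = 19, max_so_far = 19
Position 5 (value -6): max_ending_here = 13, max_so_far = 19

Maximum subarray: [9, -5, 8, 7]
Maximum sum: 19

The maximum subarray is [9, -5, 8, 7] with sum 19. This subarray runs from index 1 to index 4.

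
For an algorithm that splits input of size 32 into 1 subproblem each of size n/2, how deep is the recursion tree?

For divide and conquer with division factor 2:

Problem sizes at each level:
Level 0: 32
Level 1: 16
Level 2: 8
Level 3: 4
Level 4: 2
Level 5: 1

The root is level 0 and the size-1 base case is level 5 (the tree spans levels 0 through 5, i.e. 6 levels counting the root), so the depth is the number of divisions: log_2(32) = 5

The recursion tree depth is log_2(32) = 5. At each level, the problem size is divided by 2, so it takes 5 divisions to reduce to a base case of size 1. The algorithm makes 1 recursive call at each level.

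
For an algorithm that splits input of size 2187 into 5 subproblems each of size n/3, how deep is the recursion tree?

For divide and conquer with division factor 3:

Problem sizes at each level:
Level 0: 2187
Level 1: 729
Level 2: 243
Level 3: 81
Level 4: 27
Level 5: 9
Level 6: 3
Level 7: 1

The root is level 0 and the size-1 base case is level 7 (the tree spans levels 0 through 7, i.e. 8 levels counting the root), so the depth is the number of divisions: log_3(2187) = 7

The recursion tree depth is log_3(2187) = 7. At each level, the problem size is divided by 3, so it takes 7 divisions to reduce to a base case of size 1. The algorithm makes 5 recursive calls at each level.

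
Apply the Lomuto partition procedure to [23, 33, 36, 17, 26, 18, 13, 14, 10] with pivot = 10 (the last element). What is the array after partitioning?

Lomuto partition with pivot = 10:

Initial array: [23, 33, 36, 17, 26, 18, 13, 14, 10]

arr[0]=23 > 10: no swap
arr[1]=33 > 10: no swap
arr[2]=36 > 10: no swap
arr[3]=17 > 10: no swap
arr[4]=26 > 10: no swap
arr[5]=18 > 10: no swap
arr[6]=13 > 10: no swap
arr[7]=14 > 10: no swap

Place pivot at position 0: [10, 33, 36, 17, 26, 18, 13, 14, 23]
Pivot position: 0

After partitioning with pivot 10, the array becomes [10, 33, 36, 17, 26, 18, 13, 14, 23]. The pivot is placed at index 0. All elements to the left of the pivot are <= 10, and all elements to the right are > 10.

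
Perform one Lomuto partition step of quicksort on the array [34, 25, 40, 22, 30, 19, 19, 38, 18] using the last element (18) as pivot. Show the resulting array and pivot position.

Lomuto partition with pivot = 18:

Initial array: [34, 25, 40, 22, 30, 19, 19, 38, 18]

arr[0]=34 > 18: no swap
arr[1]=25 > 18: no swap
arr[2]=40 > 18: no swap
arr[3]=22 > 18: no swap
arr[4]=30 > 18: no swap
arr[5]=19 > 18: no swap
arr[6]=19 > 18: no swap
arr[7]=38 > 18: no swap

Place pivot at position 0: [18, 25, 40, 22, 30, 19, 19, 38, 34]
Pivot position: 0

After partitioning with pivot 18, the array becomes [18, 25, 40, 22, 30, 19, 19, 38, 34]. The pivot is placed at index 0. All elements to the left of the pivot are <= 18, and all elements to the right are > 18.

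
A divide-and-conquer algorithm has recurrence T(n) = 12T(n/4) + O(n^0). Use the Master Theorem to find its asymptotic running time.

Master Theorem for T(n) = 12T(n/4) + O(n^0):

a = 12, b = 4, c = 0
log_b(a) = log_4(12) = 1.7925

Case 1: c = 0 < log_4(12) = 1.7925
T(n) = O(n^(log_4 12))

For T(n) = 12T(n/4) + O(n^0): log_4(12) = 1.7925. This is Case 1 of the Master Theorem (c < log_b(a), work dominated by leaves), giving O(n^(log_4 12)).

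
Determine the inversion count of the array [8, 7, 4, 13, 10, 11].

Finding inversions in [8, 7, 4, 13, 10, 11]:

(0, 1): arr[0]=8 > arr[1]=7
(0, 2): arr[0]=8 > arr[2]=4
(1, 2): arr[1]=7 > arr[2]=4
(3, 4): arr[3]=13 > arr[4]=10
(3, 5): arr[3]=13 > arr[5]=11

Total inversions: 5

The array has 5 inversion(s): (0,1), (0,2), (1,2), (3,4), (3,5). Each pair (i,j) satisfies i < j and arr[i] > arr[j].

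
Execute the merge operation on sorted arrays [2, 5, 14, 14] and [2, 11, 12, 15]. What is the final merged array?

Merging process:

Compare 2 vs 2: take 2 from left. Merged: [2]
Compare 5 vs 2: take 2 from right. Merged: [2, 2]
Compare 5 vs 11: take 5 from left. Merged: [2, 2, 5]
Compare 14 vs 11: take 11 from right. Merged: [2, 2, 5, 11]
Compare 14 vs 12: take 12 from right. Merged: [2, 2, 5, 11, 12]
Compare 14 vs 15: take 14 from left. Merged: [2, 2, 5, 11, 12, 14]
Compare 14 vs 15: take 14 from left. Merged: [2, 2, 5, 11, 12, 14, 14]
Append remaining from right: [15]. Merged: [2, 2, 5, 11, 12, 14, 14, 15]

Final merged array: [2, 2, 5, 11, 12, 14, 14, 15]
Total comparisons: 7

The merged array is [2, 2, 5, 11, 12, 14, 14, 15], requiring 7 comparisons. The merge step runs in O(n) time where n is the total number of elements.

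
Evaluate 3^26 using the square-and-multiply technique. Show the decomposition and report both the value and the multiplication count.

Computing 3^26 by squaring (build up from 3^1; each line after the first costs one multiplication):

3^1 = 3
3^2 = (3^1)^2 = 3^2 = 9
3^3 = 3 * 3^2 = 3 * 9 = 27
3^6 = (3^3)^2 = 27^2 = 729
3^12 = (3^6)^2 = 729^2 = 531441
3^13 = 3 * 3^12 = 3 * 531441 = 1594323
3^26 = (3^13)^2 = 1594323^2 = 2541865828329

Result: 2541865828329
Multiplications needed: 6 (6 lines after 3^1)

3^26 = 2541865828329. Using exponentiation by squaring, this requires 6 multiplications. The key idea: if the exponent is even, square the half-power; if odd, multiply by the base once.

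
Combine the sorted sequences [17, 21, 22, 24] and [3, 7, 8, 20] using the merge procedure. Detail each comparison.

Merging process:

Compare 17 vs 3: take 3 from right. Merged: [3]
Compare 17 vs 7: take 7 from right. Merged: [3, 7]
Compare 17 vs 8: take 8 from right. Merged: [3, 7, 8]
Compare 17 vs 20: take 17 from left. Merged: [3, 7, 8, 17]
Compare 21 vs 20: take 20 from right. Merged: [3, 7, 8, 17, 20]
Append remaining from left: [21, 22, 24]. Merged: [3, 7, 8, 17, 20, 21, 22, 24]

Final merged array: [3, 7, 8, 17, 20, 21, 22, 24]
Total comparisons: 5

The merged array is [3, 7, 8, 17, 20, 21, 22, 24], requiring 5 comparisons. The merge step runs in O(n) time where n is the total number of elements.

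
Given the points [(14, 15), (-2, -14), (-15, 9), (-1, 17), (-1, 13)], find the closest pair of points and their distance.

Computing all pairwise distances among 5 points:

d((14, 15), (-2, -14)) = 33.121
d((14, 15), (-15, 9)) = 29.6142
d((14, 15), (-1, 17)) = 15.1327
d((14, 15), (-1, 13)) = 15.1327
d((-2, -14), (-15, 9)) = 26.4197
d((-2, -14), (-1, 17)) = 31.0161
d((-2, -14), (-1, 13)) = 27.0185
d((-15, 9), (-1, 17)) = 16.1245
d((-15, 9), (-1, 13)) = 14.5602
d((-1, 17), (-1, 13)) = 4.0 <-- minimum

Closest pair: (-1, 17) and (-1, 13) with distance 4.0

The closest pair is (-1, 17) and (-1, 13) with Euclidean distance 4.0. For 5 points, brute-force pairwise comparison is shown above. For large n, the divide-and-conquer algorithm (sort by x, recurse on halves, check the dividing strip) achieves O(n log n).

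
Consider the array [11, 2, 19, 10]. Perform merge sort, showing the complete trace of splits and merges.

Merge sort trace:

Split: [11, 2, 19, 10] -> [11, 2] and [19, 10]
  Split: [11, 2] -> [11] and [2]
  Merge: [11] + [2] -> [2, 11]
  Split: [19, 10] -> [19] and [10]
  Merge: [19] + [10] -> [10, 19]
Merge: [2, 11] + [10, 19] -> [2, 10, 11, 19]

Final sorted array: [2, 10, 11, 19]

The merge sort proceeds by recursively splitting the array and merging sorted halves.
After all merges, the sorted array is [2, 10, 11, 19].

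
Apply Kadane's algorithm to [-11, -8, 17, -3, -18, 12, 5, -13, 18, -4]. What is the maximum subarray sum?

Using Kadane's algorithm on [-11, -8, 17, -3, -18, 12, 5, -13, 18, -4]:

Scanning through the array:
Position 1 (value -8): max_ending_here = -8, max_so_far = -8
Position 2 (value 17): max_ending_here = 17, max_so_far = 17
Position 3 (value -3): max_ending_here = 14, max_so_far = 17
Position 4 (value -18): max_ending_here = -4, max_so_far = 17
Position 5 (value 12): max_ending_here = 12, max_so_far = 17
Position 6 (value 5): max_ending_here = 17, max_so_far = 17
Position 7 (value -13): max_ending_here = 4, max_so_far = 17
Position 8 (value 18): max_ending_here = 22, max_so_far = 22
Position 9 (value -4): max_ending_here = 18, max_so_far = 22

Maximum subarray: [12, 5, -13, 18]
Maximum sum: 22

The maximum subarray is [12, 5, -13, 18] with sum 22. This subarray runs from index 5 to index 8.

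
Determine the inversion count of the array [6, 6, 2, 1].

Finding inversions in [6, 6, 2, 1]:

(0, 2): arr[0]=6 > arr[2]=2
(0, 3): arr[0]=6 > arr[3]=1
(1, 2): arr[1]=6 > arr[2]=2
(1, 3): arr[1]=6 > arr[3]=1
(2, 3): arr[2]=2 > arr[3]=1

Total inversions: 5

The array has 5 inversion(s): (0,2), (0,3), (1,2), (1,3), (2,3). Each pair (i,j) satisfies i < j and arr[i] > arr[j].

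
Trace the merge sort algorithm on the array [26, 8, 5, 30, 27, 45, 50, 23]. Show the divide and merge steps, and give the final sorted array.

Merge sort trace:

Split: [26, 8, 5, 30, 27, 45, 50, 23] -> [26, 8, 5, 30] and [27, 45, 50, 23]
  Split: [26, 8, 5, 30] -> [26, 8] and [5, 30]
    Split: [26, 8] -> [26] and [8]
    Merge: [26] + [8] -> [8, 26]
    Split: [5, 30] -> [5] and [30]
    Merge: [5] + [30] -> [5, 30]
  Merge: [8, 26] + [5, 30] -> [5, 8, 26, 30]
  Split: [27, 45, 50, 23] -> [27, 45] and [50, 23]
    Split: [27, 45] -> [27] and [45]
    Merge: [27] + [45] -> [27, 45]
    Split: [50, 23] -> [50] and [23]
    Merge: [50] + [23] -> [23, 50]
  Merge: [27, 45] + [23, 50] -> [23, 27, 45, 50]
Merge: [5, 8, 26, 30] + [23, 27, 45, 50] -> [5, 8, 23, 26, 27, 30, 45, 50]

Final sorted array: [5, 8, 23, 26, 27, 30, 45, 50]

The merge sort proceeds by recursively splitting the array and merging sorted halves.
After all merges, the sorted array is [5, 8, 23, 26, 27, 30, 45, 50].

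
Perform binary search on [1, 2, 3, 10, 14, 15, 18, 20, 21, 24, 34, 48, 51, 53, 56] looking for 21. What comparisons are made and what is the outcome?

Binary search for 21 in [1, 2, 3, 10, 14, 15, 18, 20, 21, 24, 34, 48, 51, 53, 56]:

lo=0, hi=14, mid=7, arr[mid]=20 -> 20 < 21, search right half
lo=8, hi=14, mid=11, arr[mid]=48 -> 48 > 21, search left half
lo=8, hi=10, mid=9, arr[mid]=24 -> 24 > 21, search left half
lo=8, hi=8, mid=8, arr[mid]=21 -> Found target at index 8!

Binary search finds 21 at index 8 after 4 comparisons. The search repeatedly halves the search space by comparing with the middle element.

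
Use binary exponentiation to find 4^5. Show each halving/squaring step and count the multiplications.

Computing 4^5 by squaring (build up from 4^1; each line after the first costs one multiplication):

4^1 = 4
4^2 = (4^1)^2 = 4^2 = 16
4^4 = (4^2)^2 = 16^2 = 256
4^5 = 4 * 4^4 = 4 * 256 = 1024

Result: 1024
Multiplications needed: 3 (3 lines after 4^1)

4^5 = 1024. Using exponentiation by squaring, this requires 3 multiplications. The key idea: if the exponent is even, square the half-power; if odd, multiply by the base once.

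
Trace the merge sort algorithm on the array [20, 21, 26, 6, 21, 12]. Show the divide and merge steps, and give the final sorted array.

Merge sort trace:

Split: [20, 21, 26, 6, 21, 12] -> [20, 21, 26] and [6, 21, 12]
  Split: [20, 21, 26] -> [20] and [21, 26]
    Split: [21, 26] -> [21] and [26]
    Merge: [21] + [26] -> [21, 26]
  Merge: [20] + [21, 26] -> [20, 21, 26]
  Split: [6, 21, 12] -> [6] and [21, 12]
    Split: [21, 12] -> [21] and [12]
    Merge: [21] + [12] -> [12, 21]
  Merge: [6] + [12, 21] -> [6, 12, 21]
Merge: [20, 21, 26] + [6, 12, 21] -> [6, 12, 20, 21, 21, 26]

Final sorted array: [6, 12, 20, 21, 21, 26]

The merge sort proceeds by recursively splitting the array and merging sorted halves.
After all merges, the sorted array is [6, 12, 20, 21, 21, 26].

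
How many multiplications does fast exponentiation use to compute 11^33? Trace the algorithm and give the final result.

Computing 11^33 by squaring (build up from 11^1; each line after the first costs one multiplication):

11^1 = 11
11^2 = (11^1)^2 = 11^2 = 121
11^4 = (11^2)^2 = 121^2 = 14641
11^8 = (11^4)^2 = 14641^2 = 214358881
11^16 = (11^8)^2 = 214358881^2 = 45949729863572161
11^32 = (11^16)^2 = 45949729863572161^2 = 2111377674535255285545615254209921
11^33 = 11 * 11^32 = 11 * 2111377674535255285545615254209921 = 23225154419887808141001767796309131

Result: 23225154419887808141001767796309131
Multiplications needed: 6 (6 lines after 11^1)

11^33 = 23225154419887808141001767796309131. Using exponentiation by squaring, this requires 6 multiplications. The key idea: if the exponent is even, square the half-power; if odd, multiply by the base once.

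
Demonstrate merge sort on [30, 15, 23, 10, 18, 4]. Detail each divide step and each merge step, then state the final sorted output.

Merge sort trace:

Split: [30, 15, 23, 10, 18, 4] -> [30, 15, 23] and [10, 18, 4]
  Split: [30, 15, 23] -> [30] and [15, 23]
    Split: [15, 23] -> [15] and [23]
    Merge: [15] + [23] -> [15, 23]
  Merge: [30] + [15, 23] -> [15, 23, 30]
  Split: [10, 18, 4] -> [10] and [18, 4]
    Split: [18, 4] -> [18] and [4]
    Merge: [18] + [4] -> [4, 18]
  Merge: [10] + [4, 18] -> [4, 10, 18]
Merge: [15, 23, 30] + [4, 10, 18] -> [4, 10, 15, 18, 23, 30]

Final sorted array: [4, 10, 15, 18, 23, 30]

The merge sort proceeds by recursively splitting the array and merging sorted halves.
After all merges, the sorted array is [4, 10, 15, 18, 23, 30].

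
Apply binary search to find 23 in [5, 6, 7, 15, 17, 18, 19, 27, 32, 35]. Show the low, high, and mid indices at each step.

Binary search for 23 in [5, 6, 7, 15, 17, 18, 19, 27, 32, 35]:

lo=0, hi=9, mid=4, arr[mid]=17 -> 17 < 23, search right half
lo=5, hi=9, mid=7, arr[mid]=27 -> 27 > 23, search left half
lo=5, hi=6, mid=5, arr[mid]=18 -> 18 < 23, search right half
lo=6, hi=6, mid=6, arr[mid]=19 -> 19 < 23, search right half
lo=7 > hi=6, target 23 not found

Binary search determines that 23 is not in the array after 4 comparisons. The search space was exhausted without finding the target.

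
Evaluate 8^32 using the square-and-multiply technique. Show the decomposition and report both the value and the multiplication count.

Computing 8^32 by squaring (build up from 8^1; each line after the first costs one multiplication):

8^1 = 8
8^2 = (8^1)^2 = 8^2 = 64
8^4 = (8^2)^2 = 64^2 = 4096
8^8 = (8^4)^2 = 4096^2 = 16777216
8^16 = (8^8)^2 = 16777216^2 = 281474976710656
8^32 = (8^16)^2 = 281474976710656^2 = 79228162514264337593543950336

Result: 79228162514264337593543950336
Multiplications needed: 5 (5 lines after 8^1)

8^32 = 79228162514264337593543950336. Using exponentiation by squaring, this requires 5 multiplications. The key idea: if the exponent is even, square the half-power; if odd, multiply by the base once.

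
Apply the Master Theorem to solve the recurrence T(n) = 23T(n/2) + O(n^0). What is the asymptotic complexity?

Master Theorem for T(n) = 23T(n/2) + O(n^0):

a = 23, b = 2, c = 0
log_b(a) = log_2(23) = 4.5236

Case 1: c = 0 < log_2(23) = 4.5236
T(n) = O(n^(log_2 23))

For T(n) = 23T(n/2) + O(n^0): log_2(23) = 4.5236. This is Case 1 of the Master Theorem (c < log_b(a), work dominated by leaves), giving O(n^(log_2 23)).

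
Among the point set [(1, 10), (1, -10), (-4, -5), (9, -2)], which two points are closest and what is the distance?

Computing all pairwise distances among 4 points:

d((1, 10), (1, -10)) = 20.0
d((1, 10), (-4, -5)) = 15.8114
d((1, 10), (9, -2)) = 14.4222
d((1, -10), (-4, -5)) = 7.0711 <-- minimum
d((1, -10), (9, -2)) = 11.3137
d((-4, -5), (9, -2)) = 13.3417

Closest pair: (1, -10) and (-4, -5) with distance 7.0711

The closest pair is (1, -10) and (-4, -5) with Euclidean distance 7.0711. For 4 points, brute-force pairwise comparison is shown above. For large n, the divide-and-conquer algorithm (sort by x, recurse on halves, check the dividing strip) achieves O(n log n).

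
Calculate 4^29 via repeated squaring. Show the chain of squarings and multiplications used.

Computing 4^29 by squaring (build up from 4^1; each line after the first costs one multiplication):

4^1 = 4
4^2 = (4^1)^2 = 4^2 = 16
4^3 = 4 * 4^2 = 4 * 16 = 64
4^6 = (4^3)^2 = 64^2 = 4096
4^7 = 4 * 4^6 = 4 * 4096 = 16384
4^14 = (4^7)^2 = 16384^2 = 268435456
4^28 = (4^14)^2 = 268435456^2 = 72057594037927936
4^29 = 4 * 4^28 = 4 * 72057594037927936 = 288230376151711744

Result: 288230376151711744
Multiplications needed: 7 (7 lines after 4^1)

4^29 = 288230376151711744. Using exponentiation by squaring, this requires 7 multiplications. The key idea: if the exponent is even, square the half-power; if odd, multiply by the base once.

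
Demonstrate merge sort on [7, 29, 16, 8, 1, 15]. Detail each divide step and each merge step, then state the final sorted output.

Merge sort trace:

Split: [7, 29, 16, 8, 1, 15] -> [7, 29, 16] and [8, 1, 15]
  Split: [7, 29, 16] -> [7] and [29, 16]
    Split: [29, 16] -> [29] and [16]
    Merge: [29] + [16] -> [16, 29]
  Merge: [7] + [16, 29] -> [7, 16, 29]
  Split: [8, 1, 15] -> [8] and [1, 15]
    Split: [1, 15] -> [1] and [15]
    Merge: [1] + [15] -> [1, 15]
  Merge: [8] + [1, 15] -> [1, 8, 15]
Merge: [7, 16, 29] + [1, 8, 15] -> [1, 7, 8, 15, 16, 29]

Final sorted array: [1, 7, 8, 15, 16, 29]

The merge sort proceeds by recursively splitting the array and merging sorted halves.
After all merges, the sorted array is [1, 7, 8, 15, 16, 29].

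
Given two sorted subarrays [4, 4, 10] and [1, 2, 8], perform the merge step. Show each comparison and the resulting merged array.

Merging process:

Compare 4 vs 1: take 1 from right. Merged: [1]
Compare 4 vs 2: take 2 from right. Merged: [1, 2]
Compare 4 vs 8: take 4 from left. Merged: [1, 2, 4]
Compare 4 vs 8: take 4 from left. Merged: [1, 2, 4, 4]
Compare 10 vs 8: take 8 from right. Merged: [1, 2, 4, 4, 8]
Append remaining from left: [10]. Merged: [1, 2, 4, 4, 8, 10]

Final merged array: [1, 2, 4, 4, 8, 10]
Total comparisons: 5

The merged array is [1, 2, 4, 4, 8, 10], requiring 5 comparisons. The merge step runs in O(n) time where n is the total number of elements.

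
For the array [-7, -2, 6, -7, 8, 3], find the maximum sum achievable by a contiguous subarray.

Using Kadane's algorithm on [-7, -2, 6, -7, 8, 3]:

Scanning through the array:
Position 1 (value -2): max_ending_here = -2, max_so_far = -2
Position 2 (value 6): max_ending_here = 6, max_so_far = 6
Position 3 (value -7): max_ending_here = -1, max_so_far = 6
Position 4 (value 8): max_ending_here = 8, max_so_far = 8
Position 5 (value 3): max_ending_here = 11, max_so_far = 11

Maximum subarray: [8, 3]
Maximum sum: 11

The maximum subarray is [8, 3] with sum 11. This subarray runs from index 4 to index 5.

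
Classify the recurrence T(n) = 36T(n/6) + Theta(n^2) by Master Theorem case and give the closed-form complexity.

Master Theorem for T(n) = 36T(n/6) + O(n^2):

a = 36, b = 6, c = 2
log_b(a) = log_6(36) = 2.0000

Case 2: c = 2 = log_6(36) = 2.0000
T(n) = O(n^2 log n) = O(n^2 log n)

For T(n) = 36T(n/6) + O(n^2): log_6(36) = 2.0000. This is Case 2 of the Master Theorem (c = log_b(a), equal work at all levels), giving O(n^2 log n).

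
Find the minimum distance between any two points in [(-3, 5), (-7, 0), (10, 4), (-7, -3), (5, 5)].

Computing all pairwise distances among 5 points:

d((-3, 5), (-7, 0)) = 6.4031
d((-3, 5), (10, 4)) = 13.0384
d((-3, 5), (-7, -3)) = 8.9443
d((-3, 5), (5, 5)) = 8.0
d((-7, 0), (10, 4)) = 17.4642
d((-7, 0), (-7, -3)) = 3.0 <-- minimum
d((-7, 0), (5, 5)) = 13.0
d((10, 4), (-7, -3)) = 18.3848
d((10, 4), (5, 5)) = 5.099
d((-7, -3), (5, 5)) = 14.4222

Closest pair: (-7, 0) and (-7, -3) with distance 3.0

The closest pair is (-7, 0) and (-7, -3) with Euclidean distance 3.0. For 5 points, brute-force pairwise comparison is shown above. For large n, the divide-and-conquer algorithm (sort by x, recurse on halves, check the dividing strip) achieves O(n log n).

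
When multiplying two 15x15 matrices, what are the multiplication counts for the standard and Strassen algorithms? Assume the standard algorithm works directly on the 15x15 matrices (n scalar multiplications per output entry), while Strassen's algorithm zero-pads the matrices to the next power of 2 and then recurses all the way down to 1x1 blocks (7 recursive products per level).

Matrix multiplication for 15x15 matrices:

Strassen's algorithm requires power-of-2 dimensions. Pad 15x15 to 16x16 (next power of 2).

Standard algorithm: 15^3 = 3375 multiplications
Strassen's algorithm: 7^(log2(16)) = 7^4 = 2401 multiplications
Savings: 3375 - 2401 = 974 multiplications

Standard: 3375 multiplications (15^3). Strassen: 2401 multiplications (7^4, after padding to 16x16). Strassen reduces 8 recursive multiplications to 7 at each level.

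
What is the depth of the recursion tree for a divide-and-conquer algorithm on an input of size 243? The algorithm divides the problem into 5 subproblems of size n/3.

For divide and conquer with division factor 3:

Problem sizes at each level:
Level 0: 243
Level 1: 81
Level 2: 27
Level 3: 9
Level 4: 3
Level 5: 1

The root is level 0 and the size-1 base case is level 5 (the tree spans levels 0 through 5, i.e. 6 levels counting the root), so the depth is the number of divisions: log_3(243) = 5

The recursion tree depth is log_3(243) = 5. At each level, the problem size is divided by 3, so it takes 5 divisions to reduce to a base case of size 1. The algorithm makes 5 recursive calls at each level.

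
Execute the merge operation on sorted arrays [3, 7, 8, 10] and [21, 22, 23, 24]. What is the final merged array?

Merging process:

Compare 3 vs 21: take 3 from left. Merged: [3]
Compare 7 vs 21: take 7 from left. Merged: [3, 7]
Compare 8 vs 21: take 8 from left. Merged: [3, 7, 8]
Compare 10 vs 21: take 10 from left. Merged: [3, 7, 8, 10]
Append remaining from right: [21, 22, 23, 24]. Merged: [3, 7, 8, 10, 21, 22, 23, 24]

Final merged array: [3, 7, 8, 10, 21, 22, 23, 24]
Total comparisons: 4

The merged array is [3, 7, 8, 10, 21, 22, 23, 24], requiring 4 comparisons. The merge step runs in O(n) time where n is the total number of elements.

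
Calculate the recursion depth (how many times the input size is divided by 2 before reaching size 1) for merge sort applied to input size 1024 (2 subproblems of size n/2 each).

For divide and conquer with division factor 2:

Problem sizes at each level:
Level 0: 1024
Level 1: 512
Level 2: 256
Level 3: 128
Level 4: 64
Level 5: 32
Level 6: 16
Level 7: 8
Level 8: 4
Level 9: 2
Level 10: 1

The root is level 0 and the size-1 base case is level 10 (the tree spans levels 0 through 10, i.e. 11 levels counting the root), so the depth is the number of divisions: log_2(1024) = 10

The recursion tree depth is log_2(1024) = 10. At each level, the problem size is divided by 2, so it takes 10 divisions to reduce to a base case of size 1. The algorithm makes 2 recursive calls at each level.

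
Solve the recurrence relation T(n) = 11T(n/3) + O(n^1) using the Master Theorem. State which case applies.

Master Theorem for T(n) = 11T(n/3) + O(n^1):

a = 11, b = 3, c = 1
log_b(a) = log_3(11) = 2.1827

Case 1: c = 1 < log_3(11) = 2.1827
T(n) = O(n^(log_3 11))

For T(n) = 11T(n/3) + O(n^1): log_3(11) = 2.1827. This is Case 1 of the Master Theorem (c < log_b(a), work dominated by leaves), giving O(n^(log_3 11)).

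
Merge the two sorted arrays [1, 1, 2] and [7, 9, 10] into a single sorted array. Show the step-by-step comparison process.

Merging process:

Compare 1 vs 7: take 1 from left. Merged: [1]
Compare 1 vs 7: take 1 from left. Merged: [1, 1]
Compare 2 vs 7: take 2 from left. Merged: [1, 1, 2]
Append remaining from right: [7, 9, 10]. Merged: [1, 1, 2, 7, 9, 10]

Final merged array: [1, 1, 2, 7, 9, 10]
Total comparisons: 3

The merged array is [1, 1, 2, 7, 9, 10], requiring 3 comparisons. The merge step runs in O(n) time where n is the total number of elements.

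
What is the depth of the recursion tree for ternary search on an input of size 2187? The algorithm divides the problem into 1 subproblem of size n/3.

For divide and conquer with division factor 3:

Problem sizes at each level:
Level 0: 2187
Level 1: 729
Level 2: 243
Level 3: 81
Level 4: 27
Level 5: 9
Level 6: 3
Level 7: 1

The root is level 0 and the size-1 base case is level 7 (the tree spans levels 0 through 7, i.e. 8 levels counting the root), so the depth is the number of divisions: log_3(2187) = 7

The recursion tree depth is log_3(2187) = 7. At each level, the problem size is divided by 3, so it takes 7 divisions to reduce to a base case of size 1. The algorithm makes 1 recursive call at each level.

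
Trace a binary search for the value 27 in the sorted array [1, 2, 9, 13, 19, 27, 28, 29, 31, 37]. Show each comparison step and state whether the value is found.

Binary search for 27 in [1, 2, 9, 13, 19, 27, 28, 29, 31, 37]:

lo=0, hi=9, mid=4, arr[mid]=19 -> 19 < 27, search right half
lo=5, hi=9, mid=7, arr[mid]=29 -> 29 > 27, search left half
lo=5, hi=6, mid=5, arr[mid]=27 -> Found target at index 5!

Binary search finds 27 at index 5 after 3 comparisons. The search repeatedly halves the search space by comparing with the middle element.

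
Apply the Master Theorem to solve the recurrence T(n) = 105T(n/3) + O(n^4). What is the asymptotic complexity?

Master Theorem for T(n) = 105T(n/3) + O(n^4):

a = 105, b = 3, c = 4
log_b(a) = log_3(105) = 4.2362

Case 1: c = 4 < log_3(105) = 4.2362
T(n) = O(n^(log_3 105))

For T(n) = 105T(n/3) + O(n^4): log_3(105) = 4.2362. This is Case 1 of the Master Theorem (c < log_b(a), work dominated by leaves), giving O(n^(log_3 105)).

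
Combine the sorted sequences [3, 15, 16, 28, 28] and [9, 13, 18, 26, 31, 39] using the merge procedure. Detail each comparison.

Merging process:

Compare 3 vs 9: take 3 from left. Merged: [3]
Compare 15 vs 9: take 9 from right. Merged: [3, 9]
Compare 15 vs 13: take 13 from right. Merged: [3, 9, 13]
Compare 15 vs 18: take 15 from left. Merged: [3, 9, 13, 15]
Compare 16 vs 18: take 16 from left. Merged: [3, 9, 13, 15, 16]
Compare 28 vs 18: take 18 from right. Merged: [3, 9, 13, 15, 16, 18]
Compare 28 vs 26: take 26 from right. Merged: [3, 9, 13, 15, 16, 18, 26]
Compare 28 vs 31: take 28 from left. Merged: [3, 9, 13, 15, 16, 18, 26, 28]
Compare 28 vs 31: take 28 from left. Merged: [3, 9, 13, 15, 16, 18, 26, 28, 28]
Append remaining from right: [31, 39]. Merged: [3, 9, 13, 15, 16, 18, 26, 28, 28, 31, 39]

Final merged array: [3, 9, 13, 15, 16, 18, 26, 28, 28, 31, 39]
Total comparisons: 9

The merged array is [3, 9, 13, 15, 16, 18, 26, 28, 28, 31, 39], requiring 9 comparisons. The merge step runs in O(n) time where n is the total number of elements.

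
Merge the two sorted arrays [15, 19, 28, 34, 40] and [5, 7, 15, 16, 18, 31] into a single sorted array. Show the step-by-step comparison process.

Merging process:

Compare 15 vs 5: take 5 from right. Merged: [5]
Compare 15 vs 7: take 7 from right. Merged: [5, 7]
Compare 15 vs 15: take 15 from left. Merged: [5, 7, 15]
Compare 19 vs 15: take 15 from right. Merged: [5, 7, 15, 15]
Compare 19 vs 16: take 16 from right. Merged: [5, 7, 15, 15, 16]
Compare 19 vs 18: take 18 from right. Merged: [5, 7, 15, 15, 16, 18]
Compare 19 vs 31: take 19 from left. Merged: [5, 7, 15, 15, 16, 18, 19]
Compare 28 vs 31: take 28 from left. Merged: [5, 7, 15, 15, 16, 18, 19, 28]
Compare 34 vs 31: take 31 from right. Merged: [5, 7, 15, 15, 16, 18, 19, 28, 31]
Append remaining from left: [34, 40]. Merged: [5, 7, 15, 15, 16, 18, 19, 28, 31, 34, 40]

Final merged array: [5, 7, 15, 15, 16, 18, 19, 28, 31, 34, 40]
Total comparisons: 9

The merged array is [5, 7, 15, 15, 16, 18, 19, 28, 31, 34, 40], requiring 9 comparisons. The merge step runs in O(n) time where n is the total number of elements.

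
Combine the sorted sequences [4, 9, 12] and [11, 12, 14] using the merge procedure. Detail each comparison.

Merging process:

Compare 4 vs 11: take 4 from left. Merged: [4]
Compare 9 vs 11: take 9 from left. Merged: [4, 9]
Compare 12 vs 11: take 11 from right. Merged: [4, 9, 11]
Compare 12 vs 12: take 12 from left. Merged: [4, 9, 11, 12]
Append remaining from right: [12, 14]. Merged: [4, 9, 11, 12, 12, 14]

Final merged array: [4, 9, 11, 12, 12, 14]
Total comparisons: 4

The merged array is [4, 9, 11, 12, 12, 14], requiring 4 comparisons. The merge step runs in O(n) time where n is the total number of elements.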